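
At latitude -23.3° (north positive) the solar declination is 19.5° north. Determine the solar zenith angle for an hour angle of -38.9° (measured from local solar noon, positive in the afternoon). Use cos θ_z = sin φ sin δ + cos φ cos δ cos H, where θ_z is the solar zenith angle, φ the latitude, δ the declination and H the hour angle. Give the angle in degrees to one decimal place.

cos θ_z = sin φ sin δ + cos φ cos δ cos H = (-0.3955)(0.3338) + (0.9184)(0.9426)(0.7782) = 0.5417.
θ_z = arccos(0.5417) = 57.20°.

57.2°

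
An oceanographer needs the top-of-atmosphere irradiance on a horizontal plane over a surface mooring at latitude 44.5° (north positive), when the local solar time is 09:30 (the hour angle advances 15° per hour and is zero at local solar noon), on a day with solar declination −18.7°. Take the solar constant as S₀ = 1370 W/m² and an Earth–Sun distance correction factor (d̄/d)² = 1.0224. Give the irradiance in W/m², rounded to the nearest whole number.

436 W/m²

Hour angle H = 15° × (9.5 − 12) = -37.50°.
With φ = 44.5°, δ = -18.7°, H = -37.50°: sin φ sin δ = -0.2247, cos φ cos δ cos H = 0.5360, so cos θ_z = 0.3113.
Top-of-atmosphere irradiance = S₀ (d̄/d)² cos θ_z = 1370 × 1.0224 × 0.3113 = 436.03 W/m².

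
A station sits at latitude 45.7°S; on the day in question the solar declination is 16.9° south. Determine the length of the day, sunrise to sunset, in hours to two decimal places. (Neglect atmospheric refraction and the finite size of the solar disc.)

cos H_s = −tan(-45.7°) · tan(-16.9°) = -0.3113, so H_s = arccos(-0.3113) = 108.14°.
Day length = 2 H_s / 15° h⁻¹ = 216.28° / 15 = 14.419 h.

14.42 hours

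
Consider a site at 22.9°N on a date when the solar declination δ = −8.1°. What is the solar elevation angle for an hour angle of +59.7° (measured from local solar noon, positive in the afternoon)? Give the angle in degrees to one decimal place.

23.9°

cos θ_z = sin φ sin δ + cos φ cos δ cos H = (0.3891)(-0.1409) + (0.9212)(0.9900)(0.5045) = 0.4053.
θ_z = arccos(0.4053) = 66.09°, so the elevation is 90° − 66.09° = 23.91°.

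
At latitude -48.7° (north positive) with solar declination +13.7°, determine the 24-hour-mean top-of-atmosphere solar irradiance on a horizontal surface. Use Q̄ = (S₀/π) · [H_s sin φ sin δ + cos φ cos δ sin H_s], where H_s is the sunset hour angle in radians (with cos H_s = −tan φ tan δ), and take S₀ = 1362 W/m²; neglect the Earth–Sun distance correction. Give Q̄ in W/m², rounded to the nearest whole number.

168 W/m²

cos H_s = −tan(-48.7°) · tan(13.7°) = 0.2775, so H_s = arccos(0.2775) = 73.89°. In radians, H_s = 1.2896.
H_s sin φ sin δ = 1.2896 × -0.7513 × 0.2368 = -0.2294.
cos φ cos δ sin H_s = 0.6600 × 0.9715 × 0.9607 = 0.6160.
Q̄ = (1362/π) × (-0.2294 + 0.6160) = 433.54 × 0.3866 = 167.61 W/m².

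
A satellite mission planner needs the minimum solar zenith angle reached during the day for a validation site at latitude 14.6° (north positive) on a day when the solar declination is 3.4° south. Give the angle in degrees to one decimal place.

At local solar noon the hour angle is zero, so the zenith angle is |φ − δ| = |14.6° − (-3.4°)| = 18.0°.

18.0°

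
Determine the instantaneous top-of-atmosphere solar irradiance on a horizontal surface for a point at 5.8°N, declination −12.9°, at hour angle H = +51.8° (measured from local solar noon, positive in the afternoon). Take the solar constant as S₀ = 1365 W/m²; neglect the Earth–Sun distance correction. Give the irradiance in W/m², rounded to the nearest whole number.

788 W/m²

With φ = 5.8°, δ = -12.9°, H = 51.80°: sin φ sin δ = -0.0226, cos φ cos δ cos H = 0.5997, so cos θ_z = 0.5771.
Top-of-atmosphere irradiance = S₀ cos θ_z = 1365 × 0.5771 = 787.74 W/m².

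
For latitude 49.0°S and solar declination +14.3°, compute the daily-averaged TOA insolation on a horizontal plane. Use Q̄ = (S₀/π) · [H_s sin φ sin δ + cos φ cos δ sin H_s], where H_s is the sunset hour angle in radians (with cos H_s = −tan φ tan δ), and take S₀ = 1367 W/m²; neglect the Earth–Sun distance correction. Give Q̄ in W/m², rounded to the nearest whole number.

The sunset hour angle satisfies cos H_s = −tan φ tan δ = 0.2932, giving H_s = 72.95°. In radians, H_s = 1.2732.
H_s sin φ sin δ = 1.2732 × -0.7547 × 0.2470 = -0.2373.
cos φ cos δ sin H_s = 0.6561 × 0.9690 × 0.9560 = 0.6078.
Q̄ = (1367/π) × (-0.2373 + 0.6078) = 435.13 × 0.3705 = 161.22 W/m².

161 W/m²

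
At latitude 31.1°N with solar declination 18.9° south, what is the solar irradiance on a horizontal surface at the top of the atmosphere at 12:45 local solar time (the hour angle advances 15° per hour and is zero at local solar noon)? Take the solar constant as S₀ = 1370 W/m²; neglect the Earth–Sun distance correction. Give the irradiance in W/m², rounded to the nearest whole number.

Hour angle H = 15° × (12.75 − 12) = 11.25°.
cos θ_z = sin φ sin δ + cos φ cos δ cos H = (0.5165)(-0.3239) + (0.8563)(0.9461)(0.9808) = 0.6273.
Top-of-atmosphere irradiance = S₀ cos θ_z = 1370 × 0.6273 = 859.40 W/m².

859 W/m²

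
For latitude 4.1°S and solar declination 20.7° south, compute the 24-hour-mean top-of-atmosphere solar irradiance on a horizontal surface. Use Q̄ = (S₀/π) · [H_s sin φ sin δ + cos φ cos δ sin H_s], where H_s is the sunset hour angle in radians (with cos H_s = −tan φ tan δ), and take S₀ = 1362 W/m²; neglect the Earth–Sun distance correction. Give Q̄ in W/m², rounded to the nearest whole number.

cos H_s = −tan(-4.1°) · tan(-20.7°) = -0.0271, so H_s = arccos(-0.0271) = 91.55°. In radians, H_s = 1.5978.
H_s sin φ sin δ = 1.5978 × -0.0715 × -0.3535 = 0.0404.
cos φ cos δ sin H_s = 0.9974 × 0.9354 × 0.9996 = 0.9326.
Q̄ = (1362/π) × (0.0404 + 0.9326) = 433.54 × 0.9730 = 421.83 W/m².

422 W/m²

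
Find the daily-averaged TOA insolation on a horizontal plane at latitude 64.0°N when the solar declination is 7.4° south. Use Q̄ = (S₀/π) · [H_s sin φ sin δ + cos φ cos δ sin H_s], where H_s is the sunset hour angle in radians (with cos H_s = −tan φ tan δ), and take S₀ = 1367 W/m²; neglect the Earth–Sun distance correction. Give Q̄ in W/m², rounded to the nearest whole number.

117 W/m²

−tan φ tan δ = −(2.0503)(-0.1299) = 0.2663; H_s = arccos(0.2663) = 74.56°. In radians, H_s = 1.3013.
H_s sin φ sin δ = 1.3013 × 0.8988 × -0.1288 = -0.1506.
cos φ cos δ sin H_s = 0.4384 × 0.9917 × 0.9639 = 0.4191.
Q̄ = (1367/π) × (-0.1506 + 0.4191) = 435.13 × 0.2685 = 116.83 W/m².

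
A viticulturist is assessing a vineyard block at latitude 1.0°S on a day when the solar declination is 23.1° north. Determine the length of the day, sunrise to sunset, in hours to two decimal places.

11.94 hours

The sunset hour angle satisfies cos H_s = −tan φ tan δ = 0.0074, giving H_s = 89.58°.
Day length = 2 H_s / 15° h⁻¹ = 179.16° / 15 = 11.944 h.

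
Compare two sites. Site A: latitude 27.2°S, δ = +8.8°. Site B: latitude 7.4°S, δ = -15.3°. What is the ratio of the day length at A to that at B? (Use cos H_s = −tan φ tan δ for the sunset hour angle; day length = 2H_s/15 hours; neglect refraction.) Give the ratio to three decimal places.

0.928

A: H_s = arccos(−tan -27.2° · tan 8.8°) = 85.44°, so 2H_s/15 = 11.3920 h.
B: H_s = arccos(−tan -7.4° · tan -15.3°) = 92.04°, so 2H_s/15 = 12.2720 h.
Ratio A/B = 11.3920 / 12.2720 = 0.9283.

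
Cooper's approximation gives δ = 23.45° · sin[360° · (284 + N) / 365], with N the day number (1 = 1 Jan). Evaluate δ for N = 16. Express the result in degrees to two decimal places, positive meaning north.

-21.10°

360 × (284 + 16) / 365 = 295.890°; sin(295.890°) = -0.8996.
δ = 23.45 × -0.8996 = -21.096° ≈ -21.10°.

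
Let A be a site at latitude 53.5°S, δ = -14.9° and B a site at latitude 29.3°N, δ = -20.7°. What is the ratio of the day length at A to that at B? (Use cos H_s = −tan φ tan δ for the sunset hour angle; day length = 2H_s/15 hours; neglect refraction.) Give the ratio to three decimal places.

1.428

A: H_s = arccos(−tan -53.5° · tan -14.9°) = 111.07°, so 2H_s/15 = 14.8093 h.
B: H_s = arccos(−tan 29.3° · tan -20.7°) = 77.76°, so 2H_s/15 = 10.3680 h.
Ratio A/B = 14.8093 / 10.3680 = 1.4284.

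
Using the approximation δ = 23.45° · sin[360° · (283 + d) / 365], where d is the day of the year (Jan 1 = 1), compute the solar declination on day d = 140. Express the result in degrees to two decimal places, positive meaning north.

+19.71°

360 × (283 + 140) / 365 = 417.205°; sin(417.205°) = 0.8406.
δ = 23.45 × 0.8406 = 19.712° ≈ +19.71°.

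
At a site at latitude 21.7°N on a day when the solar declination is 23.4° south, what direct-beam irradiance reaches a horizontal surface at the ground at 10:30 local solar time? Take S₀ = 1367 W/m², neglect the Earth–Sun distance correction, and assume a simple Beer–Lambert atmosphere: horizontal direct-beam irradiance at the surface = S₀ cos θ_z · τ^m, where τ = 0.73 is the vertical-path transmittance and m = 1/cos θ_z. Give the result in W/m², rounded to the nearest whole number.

536 W/m²

Hour angle H = 15° × (10.5 − 12) = -22.50°.
cos θ_z = sin(21.7°) sin(-23.4°) + cos(21.7°) cos(-23.4°) cos(-22.50°) = -0.1468 + 0.7878 = 0.6410.
Air mass m = 1/cos θ_z = 1/0.6410 = 1.560; τ^m = 0.73^1.560 = 0.6120.
Surface direct beam = 1367 × 0.6410 × 0.6120 = 536.26 W/m².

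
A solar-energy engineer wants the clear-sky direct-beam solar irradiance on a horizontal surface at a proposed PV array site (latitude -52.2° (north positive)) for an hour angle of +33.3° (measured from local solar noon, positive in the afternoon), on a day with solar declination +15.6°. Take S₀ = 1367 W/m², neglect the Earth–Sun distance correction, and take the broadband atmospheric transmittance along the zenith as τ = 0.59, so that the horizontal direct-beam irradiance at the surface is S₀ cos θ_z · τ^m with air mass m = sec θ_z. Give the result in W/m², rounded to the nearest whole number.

With φ = -52.2°, δ = 15.6°, H = 33.30°: sin φ sin δ = -0.2125, cos φ cos δ cos H = 0.4934, so cos θ_z = 0.2809.
Air mass m = 1/cos θ_z = 1/0.2809 = 3.560; τ^m = 0.59^3.560 = 0.1528.
Surface direct beam = 1367 × 0.2809 × 0.1528 = 58.67 W/m².

59 W/m²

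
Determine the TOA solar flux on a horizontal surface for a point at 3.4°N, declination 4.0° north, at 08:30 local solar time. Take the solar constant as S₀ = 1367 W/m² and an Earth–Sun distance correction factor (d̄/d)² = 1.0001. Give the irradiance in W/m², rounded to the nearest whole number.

834 W/m²

Hour angle H = 15° × (8.5 − 12) = -52.50°.
With φ = 3.4°, δ = 4.0°, H = -52.50°: sin φ sin δ = 0.0041, cos φ cos δ cos H = 0.6062, so cos θ_z = 0.6103.
Top-of-atmosphere irradiance = S₀ (d̄/d)² cos θ_z = 1367 × 1.0001 × 0.6103 = 834.36 W/m².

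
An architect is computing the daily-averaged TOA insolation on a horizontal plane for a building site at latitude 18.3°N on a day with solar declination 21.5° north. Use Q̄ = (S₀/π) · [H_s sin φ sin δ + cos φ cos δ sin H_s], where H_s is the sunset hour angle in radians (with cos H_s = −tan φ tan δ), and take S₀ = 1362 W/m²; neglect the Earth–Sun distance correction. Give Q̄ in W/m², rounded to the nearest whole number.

cos H_s = −tan(18.3°) · tan(21.5°) = -0.1303, so H_s = arccos(-0.1303) = 97.49°. In radians, H_s = 1.7015.
H_s sin φ sin δ = 1.7015 × 0.3140 × 0.3665 = 0.1958.
cos φ cos δ sin H_s = 0.9494 × 0.9304 × 0.9915 = 0.8758.
Q̄ = (1362/π) × (0.1958 + 0.8758) = 433.54 × 1.0716 = 464.58 W/m².

465 W/m²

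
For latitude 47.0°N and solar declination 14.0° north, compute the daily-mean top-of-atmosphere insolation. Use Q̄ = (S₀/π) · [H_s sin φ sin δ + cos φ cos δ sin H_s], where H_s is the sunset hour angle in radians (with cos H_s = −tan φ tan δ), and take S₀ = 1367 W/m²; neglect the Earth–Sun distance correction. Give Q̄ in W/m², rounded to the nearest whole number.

419 W/m²

cos H_s = −tan(47.0°) · tan(14.0°) = -0.2674, so H_s = arccos(-0.2674) = 105.51°. In radians, H_s = 1.8415.
H_s sin φ sin δ = 1.8415 × 0.7314 × 0.2419 = 0.3258.
cos φ cos δ sin H_s = 0.6820 × 0.9703 × 0.9636 = 0.6377.
Q̄ = (1367/π) × (0.3258 + 0.6377) = 435.13 × 0.9635 = 419.25 W/m².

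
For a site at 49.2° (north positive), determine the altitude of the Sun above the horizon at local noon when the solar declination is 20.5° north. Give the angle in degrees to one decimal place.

61.3°

At local solar noon the hour angle is zero, so the elevation is 90° − |φ − δ| = 90° − |49.2° − (20.5°)| = 90° − 28.7° = 61.3°.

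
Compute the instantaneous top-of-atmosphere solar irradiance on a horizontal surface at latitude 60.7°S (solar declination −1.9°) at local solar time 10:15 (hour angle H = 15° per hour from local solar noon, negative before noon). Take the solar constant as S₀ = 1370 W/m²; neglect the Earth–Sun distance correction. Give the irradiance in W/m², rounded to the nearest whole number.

641 W/m²

Hour angle H = 15° × (10.25 − 12) = -26.25°.
With φ = -60.7°, δ = -1.9°, H = -26.25°: sin φ sin δ = 0.0289, cos φ cos δ cos H = 0.4387, so cos θ_z = 0.4676.
Top-of-atmosphere irradiance = S₀ cos θ_z = 1370 × 0.4676 = 640.61 W/m².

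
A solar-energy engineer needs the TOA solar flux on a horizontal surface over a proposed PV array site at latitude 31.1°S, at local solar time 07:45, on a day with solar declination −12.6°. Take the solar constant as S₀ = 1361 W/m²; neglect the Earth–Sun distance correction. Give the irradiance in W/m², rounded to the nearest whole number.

656 W/m²

Hour angle H = 15° × (7.75 − 12) = -63.75°.
cos θ_z = sin(-31.1°) sin(-12.6°) + cos(-31.1°) cos(-12.6°) cos(-63.75°) = 0.1127 + 0.3696 = 0.4823.
Top-of-atmosphere irradiance = S₀ cos θ_z = 1361 × 0.4823 = 656.41 W/m².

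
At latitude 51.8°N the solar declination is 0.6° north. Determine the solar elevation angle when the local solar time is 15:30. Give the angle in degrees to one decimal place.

22.6°

Hour angle H = 15° × (15.5 − 12) = 52.50°.
cos θ_z = sin(51.8°) sin(0.6°) + cos(51.8°) cos(0.6°) cos(52.50°) = 0.0082 + 0.3764 = 0.3846.
θ_z = arccos(0.3846) = 67.38°, so the elevation is 90° − 67.38° = 22.62°.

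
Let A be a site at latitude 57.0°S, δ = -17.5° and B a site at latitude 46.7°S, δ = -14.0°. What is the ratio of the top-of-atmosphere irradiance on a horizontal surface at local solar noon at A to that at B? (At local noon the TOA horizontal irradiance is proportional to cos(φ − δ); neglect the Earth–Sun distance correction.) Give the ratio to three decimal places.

A: cos θ_z = cos(-57.0° − (-17.5°)) = 0.7716.
B: cos θ_z = cos(-46.7° − (-14.0°)) = 0.8415.
Ratio A/B = 0.7716 / 0.8415 = 0.9169.

0.917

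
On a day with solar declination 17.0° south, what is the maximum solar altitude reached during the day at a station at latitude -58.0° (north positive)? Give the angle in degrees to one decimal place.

At local solar noon the hour angle is zero, so the elevation is 90° − |φ − δ| = 90° − |-58.0° − (-17.0°)| = 90° − 41.0° = 49.0°.

49.0°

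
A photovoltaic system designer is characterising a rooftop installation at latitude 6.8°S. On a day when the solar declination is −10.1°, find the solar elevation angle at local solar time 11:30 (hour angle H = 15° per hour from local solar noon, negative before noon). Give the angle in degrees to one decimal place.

Hour angle H = 15° × (11.5 − 12) = -7.50°.
With φ = -6.8°, δ = -10.1°, H = -7.50°: sin φ sin δ = 0.0208, cos φ cos δ cos H = 0.9692, so cos θ_z = 0.9900.
θ_z = arccos(0.9900) = 8.11°, so the elevation is 90° − 8.11° = 81.89°.

81.9°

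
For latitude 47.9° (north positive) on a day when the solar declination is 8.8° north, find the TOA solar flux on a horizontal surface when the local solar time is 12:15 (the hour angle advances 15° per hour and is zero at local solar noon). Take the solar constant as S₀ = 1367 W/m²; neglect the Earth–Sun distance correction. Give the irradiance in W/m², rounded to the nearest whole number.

Hour angle H = 15° × (12.25 − 12) = 3.75°.
With φ = 47.9°, δ = 8.8°, H = 3.75°: sin φ sin δ = 0.1135, cos φ cos δ cos H = 0.6611, so cos θ_z = 0.7746.
Top-of-atmosphere irradiance = S₀ cos θ_z = 1367 × 0.7746 = 1058.88 W/m².

1059 W/m²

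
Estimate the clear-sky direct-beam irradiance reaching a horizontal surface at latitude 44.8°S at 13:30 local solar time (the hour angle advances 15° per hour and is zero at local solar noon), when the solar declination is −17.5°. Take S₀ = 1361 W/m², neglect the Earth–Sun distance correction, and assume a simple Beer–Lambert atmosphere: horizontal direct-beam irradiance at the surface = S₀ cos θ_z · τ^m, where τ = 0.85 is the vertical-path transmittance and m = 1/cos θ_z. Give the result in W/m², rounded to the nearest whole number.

Hour angle H = 15° × (13.5 − 12) = 22.50°.
cos θ_z = sin(-44.8°) sin(-17.5°) + cos(-44.8°) cos(-17.5°) cos(22.50°) = 0.2119 + 0.6252 = 0.8371.
Air mass m = 1/cos θ_z = 1/0.8371 = 1.195; τ^m = 0.85^1.195 = 0.8235.
Surface direct beam = 1361 × 0.8371 × 0.8235 = 938.21 W/m².

938 W/m²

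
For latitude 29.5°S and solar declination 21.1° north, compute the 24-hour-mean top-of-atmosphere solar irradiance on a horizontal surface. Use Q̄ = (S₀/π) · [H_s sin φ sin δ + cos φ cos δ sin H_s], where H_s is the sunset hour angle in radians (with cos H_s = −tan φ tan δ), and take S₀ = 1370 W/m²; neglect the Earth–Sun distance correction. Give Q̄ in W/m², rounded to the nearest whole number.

241 W/m²

cos H_s = −tan(-29.5°) · tan(21.1°) = 0.2183, so H_s = arccos(0.2183) = 77.39°. In radians, H_s = 1.3507.
H_s sin φ sin δ = 1.3507 × -0.4924 × 0.3600 = -0.2394.
cos φ cos δ sin H_s = 0.8704 × 0.9330 × 0.9759 = 0.7925.
Q̄ = (1370/π) × (-0.2394 + 0.7925) = 436.08 × 0.5531 = 241.20 W/m².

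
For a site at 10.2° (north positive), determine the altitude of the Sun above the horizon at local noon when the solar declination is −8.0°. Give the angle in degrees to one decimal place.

At local solar noon the hour angle is zero, so the elevation is 90° − |φ − δ| = 90° − |10.2° − (-8.0°)| = 90° − 18.2° = 71.8°.

71.8°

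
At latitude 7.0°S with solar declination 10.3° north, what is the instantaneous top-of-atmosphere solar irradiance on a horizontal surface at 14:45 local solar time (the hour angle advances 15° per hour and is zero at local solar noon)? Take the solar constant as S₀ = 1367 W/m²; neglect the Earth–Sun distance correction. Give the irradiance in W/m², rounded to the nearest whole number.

Hour angle H = 15° × (14.75 − 12) = 41.25°.
With φ = -7.0°, δ = 10.3°, H = 41.25°: sin φ sin δ = -0.0218, cos φ cos δ cos H = 0.7342, so cos θ_z = 0.7124.
Top-of-atmosphere irradiance = S₀ cos θ_z = 1367 × 0.7124 = 973.85 W/m².

974 W/m²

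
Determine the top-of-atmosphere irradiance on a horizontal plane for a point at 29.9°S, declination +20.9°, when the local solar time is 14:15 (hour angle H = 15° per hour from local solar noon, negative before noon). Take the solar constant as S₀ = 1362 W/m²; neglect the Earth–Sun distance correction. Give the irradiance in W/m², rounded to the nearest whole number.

675 W/m²

Hour angle H = 15° × (14.25 − 12) = 33.75°.
cos θ_z = sin φ sin δ + cos φ cos δ cos H = (-0.4985)(0.3567) + (0.8669)(0.9342)(0.8315) = 0.4956.
Top-of-atmosphere irradiance = S₀ cos θ_z = 1362 × 0.4956 = 675.01 W/m².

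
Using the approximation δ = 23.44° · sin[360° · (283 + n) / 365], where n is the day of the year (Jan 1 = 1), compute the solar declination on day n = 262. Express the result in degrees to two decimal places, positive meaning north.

360 × (283 + 262) / 365 = 537.534°; sin(537.534°) = 0.0430.
δ = 23.44 × 0.0430 = 1.008° ≈ +1.01°.

+1.01°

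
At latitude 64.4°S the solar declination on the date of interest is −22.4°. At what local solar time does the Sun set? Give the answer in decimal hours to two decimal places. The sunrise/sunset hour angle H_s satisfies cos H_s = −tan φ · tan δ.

21.96 h

−tan φ tan δ = −(-2.0872)(-0.4122) = -0.8603; H_s = arccos(-0.8603) = 149.35°.
Sunset is at 12 + H_s/15 = 12 + 9.957 = 21.957 h local solar time.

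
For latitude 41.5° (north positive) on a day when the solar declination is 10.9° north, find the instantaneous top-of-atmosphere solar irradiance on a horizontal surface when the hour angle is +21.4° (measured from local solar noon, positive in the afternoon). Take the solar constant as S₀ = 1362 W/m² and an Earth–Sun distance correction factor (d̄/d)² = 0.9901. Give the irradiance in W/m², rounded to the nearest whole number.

1092 W/m²

cos θ_z = sin(41.5°) sin(10.9°) + cos(41.5°) cos(10.9°) cos(21.40°) = 0.1253 + 0.6847 = 0.8100.
Top-of-atmosphere irradiance = S₀ (d̄/d)² cos θ_z = 1362 × 0.9901 × 0.8100 = 1092.30 W/m².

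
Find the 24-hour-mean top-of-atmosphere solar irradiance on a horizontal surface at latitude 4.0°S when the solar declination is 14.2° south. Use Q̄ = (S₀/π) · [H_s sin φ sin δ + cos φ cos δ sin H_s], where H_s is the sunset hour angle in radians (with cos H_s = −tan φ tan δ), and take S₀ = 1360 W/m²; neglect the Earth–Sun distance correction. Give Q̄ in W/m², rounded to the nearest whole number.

The sunset hour angle satisfies cos H_s = −tan φ tan δ = -0.0177, giving H_s = 91.01°. In radians, H_s = 1.5884.
H_s sin φ sin δ = 1.5884 × -0.0698 × -0.2453 = 0.0272.
cos φ cos δ sin H_s = 0.9976 × 0.9694 × 0.9998 = 0.9669.
Q̄ = (1360/π) × (0.0272 + 0.9669) = 432.90 × 0.9941 = 430.35 W/m².

430 W/m²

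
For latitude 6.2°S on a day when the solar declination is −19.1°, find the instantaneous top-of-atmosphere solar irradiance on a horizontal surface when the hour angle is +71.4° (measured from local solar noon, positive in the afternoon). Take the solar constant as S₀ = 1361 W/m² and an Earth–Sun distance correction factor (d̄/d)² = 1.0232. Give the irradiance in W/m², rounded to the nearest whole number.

With φ = -6.2°, δ = -19.1°, H = 71.40°: sin φ sin δ = 0.0353, cos φ cos δ cos H = 0.2996, so cos θ_z = 0.3349.
Top-of-atmosphere irradiance = S₀ (d̄/d)² cos θ_z = 1361 × 1.0232 × 0.3349 = 466.37 W/m².

466 W/m²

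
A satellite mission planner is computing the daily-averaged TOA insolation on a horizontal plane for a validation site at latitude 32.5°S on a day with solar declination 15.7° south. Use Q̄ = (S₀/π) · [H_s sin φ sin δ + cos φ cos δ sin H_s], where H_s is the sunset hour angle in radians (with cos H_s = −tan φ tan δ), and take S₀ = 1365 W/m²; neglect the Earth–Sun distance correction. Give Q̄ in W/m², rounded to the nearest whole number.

cos H_s = −tan(-32.5°) · tan(-15.7°) = -0.1791, so H_s = arccos(-0.1791) = 100.32°. In radians, H_s = 1.7509.
H_s sin φ sin δ = 1.7509 × -0.5373 × -0.2706 = 0.2546.
cos φ cos δ sin H_s = 0.8434 × 0.9627 × 0.9838 = 0.7988.
Q̄ = (1365/π) × (0.2546 + 0.7988) = 434.49 × 1.0534 = 457.69 W/m².

458 W/m²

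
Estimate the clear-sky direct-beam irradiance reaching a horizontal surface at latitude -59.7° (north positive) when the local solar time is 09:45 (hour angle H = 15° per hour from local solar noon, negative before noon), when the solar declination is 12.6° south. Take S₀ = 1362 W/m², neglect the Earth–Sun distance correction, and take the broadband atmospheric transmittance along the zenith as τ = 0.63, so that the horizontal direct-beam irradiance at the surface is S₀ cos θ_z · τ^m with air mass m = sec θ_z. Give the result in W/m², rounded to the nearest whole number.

376 W/m²

Hour angle H = 15° × (9.75 − 12) = -33.75°.
cos θ_z = sin(-59.7°) sin(-12.6°) + cos(-59.7°) cos(-12.6°) cos(-33.75°) = 0.1883 + 0.4094 = 0.5977.
Air mass m = 1/cos θ_z = 1/0.5977 = 1.673; τ^m = 0.63^1.673 = 0.4616.
Surface direct beam = 1362 × 0.5977 × 0.4616 = 375.77 W/m².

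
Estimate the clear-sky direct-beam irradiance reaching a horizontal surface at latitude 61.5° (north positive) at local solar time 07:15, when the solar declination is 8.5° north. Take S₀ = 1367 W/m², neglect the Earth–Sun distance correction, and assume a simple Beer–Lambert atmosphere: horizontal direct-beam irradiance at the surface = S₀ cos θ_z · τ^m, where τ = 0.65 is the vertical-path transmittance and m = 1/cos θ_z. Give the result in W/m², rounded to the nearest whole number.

83 W/m²

Hour angle H = 15° × (7.25 − 12) = -71.25°.
cos θ_z = sin(61.5°) sin(8.5°) + cos(61.5°) cos(8.5°) cos(-71.25°) = 0.1299 + 0.1517 = 0.2816.
Air mass m = 1/cos θ_z = 1/0.2816 = 3.551; τ^m = 0.65^3.551 = 0.2166.
Surface direct beam = 1367 × 0.2816 × 0.2166 = 83.38 W/m².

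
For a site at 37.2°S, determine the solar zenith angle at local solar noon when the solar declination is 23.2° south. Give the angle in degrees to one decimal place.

14.0°

At local solar noon the hour angle is zero, so the zenith angle is |φ − δ| = |-37.2° − (-23.2°)| = 14.0°.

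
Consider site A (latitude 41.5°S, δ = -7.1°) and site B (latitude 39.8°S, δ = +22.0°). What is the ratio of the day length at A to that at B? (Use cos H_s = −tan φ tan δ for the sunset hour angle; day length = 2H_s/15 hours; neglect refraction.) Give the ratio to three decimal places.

A: H_s = arccos(−tan -41.5° · tan -7.1°) = 96.33°, so 2H_s/15 = 12.8440 h.
B: H_s = arccos(−tan -39.8° · tan 22.0°) = 70.33°, so 2H_s/15 = 9.3773 h.
Ratio A/B = 12.8440 / 9.3773 = 1.3697.

1.370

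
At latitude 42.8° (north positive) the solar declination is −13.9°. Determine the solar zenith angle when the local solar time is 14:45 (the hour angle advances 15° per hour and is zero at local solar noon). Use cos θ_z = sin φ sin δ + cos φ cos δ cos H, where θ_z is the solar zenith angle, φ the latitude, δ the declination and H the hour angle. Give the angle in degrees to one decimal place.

Hour angle H = 15° × (14.75 − 12) = 41.25°.
With φ = 42.8°, δ = -13.9°, H = 41.25°: sin φ sin δ = -0.1632, cos φ cos δ cos H = 0.5355, so cos θ_z = 0.3723.
θ_z = arccos(0.3723) = 68.14°.

68.1°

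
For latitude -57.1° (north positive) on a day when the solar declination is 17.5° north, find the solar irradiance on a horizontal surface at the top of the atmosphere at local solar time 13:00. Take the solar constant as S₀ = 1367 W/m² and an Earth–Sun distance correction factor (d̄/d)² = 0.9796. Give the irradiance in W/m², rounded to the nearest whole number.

332 W/m²

Hour angle H = 15° × (13 − 12) = 15.00°.
With φ = -57.1°, δ = 17.5°, H = 15.00°: sin φ sin δ = -0.2525, cos φ cos δ cos H = 0.5004, so cos θ_z = 0.2479.
Top-of-atmosphere irradiance = S₀ (d̄/d)² cos θ_z = 1367 × 0.9796 × 0.2479 = 331.97 W/m².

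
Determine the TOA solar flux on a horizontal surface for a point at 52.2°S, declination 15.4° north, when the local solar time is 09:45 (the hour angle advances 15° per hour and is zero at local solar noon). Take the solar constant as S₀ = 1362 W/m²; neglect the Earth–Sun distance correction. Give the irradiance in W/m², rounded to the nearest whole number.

Hour angle H = 15° × (9.75 − 12) = -33.75°.
cos θ_z = sin φ sin δ + cos φ cos δ cos H = (-0.7902)(0.2656) + (0.6129)(0.9641)(0.8315) = 0.2815.
Top-of-atmosphere irradiance = S₀ cos θ_z = 1362 × 0.2815 = 383.40 W/m².

383 W/m²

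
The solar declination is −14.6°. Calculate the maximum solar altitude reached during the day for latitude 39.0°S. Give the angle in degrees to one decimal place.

65.6°

At local solar noon the hour angle is zero, so the elevation is 90° − |φ − δ| = 90° − |-39.0° − (-14.6°)| = 90° − 24.4° = 65.6°.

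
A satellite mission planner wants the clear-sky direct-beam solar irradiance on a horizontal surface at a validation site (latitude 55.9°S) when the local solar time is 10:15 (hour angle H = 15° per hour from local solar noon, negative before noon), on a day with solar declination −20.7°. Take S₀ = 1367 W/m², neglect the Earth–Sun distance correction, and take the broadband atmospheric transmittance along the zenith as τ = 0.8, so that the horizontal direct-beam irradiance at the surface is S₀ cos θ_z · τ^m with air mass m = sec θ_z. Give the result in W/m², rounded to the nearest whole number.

Hour angle H = 15° × (10.25 − 12) = -26.25°.
cos θ_z = sin φ sin δ + cos φ cos δ cos H = (-0.8281)(-0.3535) + (0.5606)(0.9354)(0.8969) = 0.7631.
Air mass m = 1/cos θ_z = 1/0.7631 = 1.310; τ^m = 0.8^1.310 = 0.7465.
Surface direct beam = 1367 × 0.7631 × 0.7465 = 778.72 W/m².

779 W/m²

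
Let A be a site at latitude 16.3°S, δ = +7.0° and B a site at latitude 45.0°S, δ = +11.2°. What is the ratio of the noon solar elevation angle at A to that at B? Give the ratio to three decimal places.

A: 90° − |-16.3 − (7.0)| = 66.70°.
B: 90° − |-45.0 − (11.2)| = 33.80°.
Ratio A/B = 66.7000 / 33.8000 = 1.9734.

1.973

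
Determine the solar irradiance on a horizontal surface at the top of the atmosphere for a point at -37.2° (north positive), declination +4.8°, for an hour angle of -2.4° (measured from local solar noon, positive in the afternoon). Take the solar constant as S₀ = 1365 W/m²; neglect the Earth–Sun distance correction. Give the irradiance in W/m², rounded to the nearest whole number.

cos θ_z = sin φ sin δ + cos φ cos δ cos H = (-0.6046)(0.0837) + (0.7965)(0.9965)(0.9991) = 0.7424.
Top-of-atmosphere irradiance = S₀ cos θ_z = 1365 × 0.7424 = 1013.38 W/m².

1013 W/m²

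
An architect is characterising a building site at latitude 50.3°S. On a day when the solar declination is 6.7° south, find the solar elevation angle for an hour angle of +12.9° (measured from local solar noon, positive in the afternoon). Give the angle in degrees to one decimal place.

cos θ_z = sin(-50.3°) sin(-6.7°) + cos(-50.3°) cos(-6.7°) cos(12.90°) = 0.0898 + 0.6184 = 0.7082.
θ_z = arccos(0.7082) = 44.91°, so the elevation is 90° − 44.91° = 45.09°.

45.1°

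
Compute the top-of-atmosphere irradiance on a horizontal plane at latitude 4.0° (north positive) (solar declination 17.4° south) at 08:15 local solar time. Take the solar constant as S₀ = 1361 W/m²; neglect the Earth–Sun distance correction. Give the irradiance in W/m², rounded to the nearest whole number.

Hour angle H = 15° × (8.25 − 12) = -56.25°.
With φ = 4.0°, δ = -17.4°, H = -56.25°: sin φ sin δ = -0.0209, cos φ cos δ cos H = 0.5289, so cos θ_z = 0.5080.
Top-of-atmosphere irradiance = S₀ cos θ_z = 1361 × 0.5080 = 691.39 W/m².

691 W/m²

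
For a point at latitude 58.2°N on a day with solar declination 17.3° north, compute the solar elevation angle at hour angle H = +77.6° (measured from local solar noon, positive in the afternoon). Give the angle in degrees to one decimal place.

21.1°

cos θ_z = sin(58.2°) sin(17.3°) + cos(58.2°) cos(17.3°) cos(77.60°) = 0.2527 + 0.1080 = 0.3607.
θ_z = arccos(0.3607) = 68.86°, so the elevation is 90° − 68.86° = 21.14°.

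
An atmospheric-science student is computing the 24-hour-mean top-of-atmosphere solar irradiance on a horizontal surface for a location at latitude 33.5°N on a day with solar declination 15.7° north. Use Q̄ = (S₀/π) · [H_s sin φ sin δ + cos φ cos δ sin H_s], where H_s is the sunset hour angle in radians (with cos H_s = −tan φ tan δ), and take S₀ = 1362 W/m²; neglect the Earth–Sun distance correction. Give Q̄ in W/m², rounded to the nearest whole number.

456 W/m²

The sunset hour angle satisfies cos H_s = −tan φ tan δ = -0.1860, giving H_s = 100.72°. In radians, H_s = 1.7579.
H_s sin φ sin δ = 1.7579 × 0.5519 × 0.2706 = 0.2625.
cos φ cos δ sin H_s = 0.8339 × 0.9627 × 0.9825 = 0.7887.
Q̄ = (1362/π) × (0.2625 + 0.7887) = 433.54 × 1.0512 = 455.74 W/m².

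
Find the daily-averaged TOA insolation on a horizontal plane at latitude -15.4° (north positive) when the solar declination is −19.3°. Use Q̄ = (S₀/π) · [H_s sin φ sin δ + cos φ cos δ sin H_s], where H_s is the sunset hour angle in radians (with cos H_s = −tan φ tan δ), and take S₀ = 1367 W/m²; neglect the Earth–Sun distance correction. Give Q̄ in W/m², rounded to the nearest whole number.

cos H_s = −tan(-15.4°) · tan(-19.3°) = -0.0965, so H_s = arccos(-0.0965) = 95.54°. In radians, H_s = 1.6675.
H_s sin φ sin δ = 1.6675 × -0.2656 × -0.3305 = 0.1464.
cos φ cos δ sin H_s = 0.9641 × 0.9438 × 0.9953 = 0.9056.
Q̄ = (1367/π) × (0.1464 + 0.9056) = 435.13 × 1.0520 = 457.76 W/m².

458 W/m²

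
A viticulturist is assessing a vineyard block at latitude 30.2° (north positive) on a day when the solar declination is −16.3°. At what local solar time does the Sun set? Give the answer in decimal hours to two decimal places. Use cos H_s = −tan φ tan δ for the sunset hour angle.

The sunset hour angle satisfies cos H_s = −tan φ tan δ = 0.1702, giving H_s = 80.20°.
Sunset is at 12 + H_s/15 = 12 + 5.347 = 17.347 h local solar time.

17.35 h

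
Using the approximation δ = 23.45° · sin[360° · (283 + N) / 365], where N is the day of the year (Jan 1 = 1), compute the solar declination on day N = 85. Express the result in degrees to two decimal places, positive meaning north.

360 × (283 + 85) / 365 = 362.959°; sin(362.959°) = 0.0516.
δ = 23.45 × 0.0516 = 1.210° ≈ +1.21°.

+1.21°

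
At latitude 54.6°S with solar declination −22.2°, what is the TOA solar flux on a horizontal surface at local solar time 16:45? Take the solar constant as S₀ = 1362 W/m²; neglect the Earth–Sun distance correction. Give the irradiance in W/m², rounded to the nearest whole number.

Hour angle H = 15° × (16.75 − 12) = 71.25°.
With φ = -54.6°, δ = -22.2°, H = 71.25°: sin φ sin δ = 0.3080, cos φ cos δ cos H = 0.1724, so cos θ_z = 0.4804.
Top-of-atmosphere irradiance = S₀ cos θ_z = 1362 × 0.4804 = 654.30 W/m².

654 W/m²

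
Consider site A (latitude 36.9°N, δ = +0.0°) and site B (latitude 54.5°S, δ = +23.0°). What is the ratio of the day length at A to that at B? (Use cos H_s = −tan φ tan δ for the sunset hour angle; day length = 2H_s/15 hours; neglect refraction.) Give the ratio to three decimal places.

A: H_s = arccos(−tan 36.9° · tan 0.0°) = 90.00°, so 2H_s/15 = 12.0000 h.
B: H_s = arccos(−tan -54.5° · tan 23.0°) = 53.48°, so 2H_s/15 = 7.1307 h.
Ratio A/B = 12.0000 / 7.1307 = 1.6829.

1.683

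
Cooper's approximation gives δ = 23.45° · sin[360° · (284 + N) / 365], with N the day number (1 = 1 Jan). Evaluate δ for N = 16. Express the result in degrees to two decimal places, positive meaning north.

360 × (284 + 16) / 365 = 295.890°; sin(295.890°) = -0.8996.
δ = 23.45 × -0.8996 = -21.096° ≈ -21.10°.

-21.10°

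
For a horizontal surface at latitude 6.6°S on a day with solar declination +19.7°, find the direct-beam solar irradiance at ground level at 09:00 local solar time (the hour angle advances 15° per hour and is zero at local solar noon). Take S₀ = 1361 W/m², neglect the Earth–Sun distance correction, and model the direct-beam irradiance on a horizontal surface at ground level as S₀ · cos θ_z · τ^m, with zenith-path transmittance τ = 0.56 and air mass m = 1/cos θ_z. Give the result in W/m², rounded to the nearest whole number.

Hour angle H = 15° × (9 − 12) = -45.00°.
cos θ_z = sin φ sin δ + cos φ cos δ cos H = (-0.1149)(0.3371) + (0.9934)(0.9415)(0.7071) = 0.6226.
Air mass m = 1/cos θ_z = 1/0.6226 = 1.606; τ^m = 0.56^1.606 = 0.3941.
Surface direct beam = 1361 × 0.6226 × 0.3941 = 333.94 W/m².

334 W/m²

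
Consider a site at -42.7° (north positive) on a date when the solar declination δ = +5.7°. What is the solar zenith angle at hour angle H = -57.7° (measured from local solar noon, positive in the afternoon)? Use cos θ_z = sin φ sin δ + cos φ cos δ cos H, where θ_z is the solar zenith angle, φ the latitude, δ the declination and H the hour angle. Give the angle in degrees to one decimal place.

71.1°

cos θ_z = sin(-42.7°) sin(5.7°) + cos(-42.7°) cos(5.7°) cos(-57.70°) = -0.0674 + 0.3908 = 0.3234.
θ_z = arccos(0.3234) = 71.13°.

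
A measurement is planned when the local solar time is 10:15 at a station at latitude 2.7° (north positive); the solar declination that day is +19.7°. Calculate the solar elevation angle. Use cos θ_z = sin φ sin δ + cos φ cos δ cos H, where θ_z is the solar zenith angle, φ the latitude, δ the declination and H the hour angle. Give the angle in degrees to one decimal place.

59.2°

Hour angle H = 15° × (10.25 − 12) = -26.25°.
With φ = 2.7°, δ = 19.7°, H = -26.25°: sin φ sin δ = 0.0159, cos φ cos δ cos H = 0.8434, so cos θ_z = 0.8593.
θ_z = arccos(0.8593) = 30.76°, so the elevation is 90° − 30.76° = 59.24°.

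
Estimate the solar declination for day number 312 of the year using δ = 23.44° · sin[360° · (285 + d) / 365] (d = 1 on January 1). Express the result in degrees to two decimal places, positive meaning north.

360 × (285 + 312) / 365 = 588.822°; sin(588.822°) = -0.7527.
δ = 23.44 × -0.7527 = -17.643° ≈ -17.64°.

-17.64°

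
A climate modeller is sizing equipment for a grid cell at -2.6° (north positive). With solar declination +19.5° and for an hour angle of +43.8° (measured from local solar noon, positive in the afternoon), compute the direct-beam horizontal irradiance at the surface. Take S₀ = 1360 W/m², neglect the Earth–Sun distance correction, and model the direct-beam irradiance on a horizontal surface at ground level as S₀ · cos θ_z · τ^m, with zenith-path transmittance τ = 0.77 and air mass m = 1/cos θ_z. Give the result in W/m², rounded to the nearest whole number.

610 W/m²

With φ = -2.6°, δ = 19.5°, H = 43.80°: sin φ sin δ = -0.0151, cos φ cos δ cos H = 0.6797, so cos θ_z = 0.6646.
Air mass m = 1/cos θ_z = 1/0.6646 = 1.505; τ^m = 0.77^1.505 = 0.6748.
Surface direct beam = 1360 × 0.6646 × 0.6748 = 609.92 W/m².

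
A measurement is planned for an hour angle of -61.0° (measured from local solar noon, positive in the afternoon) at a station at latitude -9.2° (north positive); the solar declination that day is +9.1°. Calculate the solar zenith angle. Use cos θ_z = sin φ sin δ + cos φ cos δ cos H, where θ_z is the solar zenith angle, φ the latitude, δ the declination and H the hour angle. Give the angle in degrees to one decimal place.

63.4°

cos θ_z = sin(-9.2°) sin(9.1°) + cos(-9.2°) cos(9.1°) cos(-61.00°) = -0.0253 + 0.4725 = 0.4472.
θ_z = arccos(0.4472) = 63.44°.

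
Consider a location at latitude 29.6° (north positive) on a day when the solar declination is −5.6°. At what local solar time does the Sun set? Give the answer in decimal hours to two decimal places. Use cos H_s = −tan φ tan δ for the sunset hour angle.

The sunset hour angle satisfies cos H_s = −tan φ tan δ = 0.0557, giving H_s = 86.81°.
Sunset is at 12 + H_s/15 = 12 + 5.787 = 17.787 h local solar time.

17.79 h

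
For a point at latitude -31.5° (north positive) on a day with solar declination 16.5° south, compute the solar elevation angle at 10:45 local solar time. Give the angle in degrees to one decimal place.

Hour angle H = 15° × (10.75 − 12) = -18.75°.
cos θ_z = sin φ sin δ + cos φ cos δ cos H = (-0.5225)(-0.2840) + (0.8526)(0.9588)(0.9469) = 0.9225.
θ_z = arccos(0.9225) = 22.71°, so the elevation is 90° − 22.71° = 67.29°.

67.3°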